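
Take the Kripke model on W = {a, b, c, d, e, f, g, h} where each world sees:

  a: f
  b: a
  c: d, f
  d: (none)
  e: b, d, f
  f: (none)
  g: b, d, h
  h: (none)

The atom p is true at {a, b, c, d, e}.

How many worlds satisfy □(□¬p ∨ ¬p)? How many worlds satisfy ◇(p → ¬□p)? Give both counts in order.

For □(□¬p ∨ ¬p):
a: successors {f}; □¬p ∨ ¬p there: f:T. ✓
b: successors {a}; □¬p ∨ ¬p there: a:T. ✓
c: successors {d, f}; □¬p ∨ ¬p there: d:T, f:T. ✓
d: no successors, so □(□¬p ∨ ¬p) holds vacuously. ✓
e: successors {b, d, f}; □¬p ∨ ¬p there: b:F, d:T, f:T. ✗
f: no successors, so □(□¬p ∨ ¬p) holds vacuously. ✓
g: successors {b, d, h}; □¬p ∨ ¬p there: b:F, d:T, h:T. ✗
h: no successors, so □(□¬p ∨ ¬p) holds vacuously. ✓
— 6 worlds.
For ◇(p → ¬□p):
a: successors {f}; p → ¬□p there: f:T. ✓
b: successors {a}; p → ¬□p there: a:T. ✓
c: successors {d, f}; p → ¬□p there: d:F, f:T. ✓
d: no successors, so ◇(p → ¬□p) fails. ✗
e: successors {b, d, f}; p → ¬□p there: b:F, d:F, f:T. ✓
f: no successors, so ◇(p → ¬□p) fails. ✗
g: successors {b, d, h}; p → ¬□p there: b:F, d:F, h:T. ✓
h: no successors, so ◇(p → ¬□p) fails. ✗
— 5 worlds.

6 and 5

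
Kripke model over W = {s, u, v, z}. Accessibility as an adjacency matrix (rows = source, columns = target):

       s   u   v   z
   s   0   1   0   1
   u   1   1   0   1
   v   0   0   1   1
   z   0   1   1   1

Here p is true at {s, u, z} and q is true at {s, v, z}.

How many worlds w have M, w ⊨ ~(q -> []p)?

s: q -> []p is T. ✗
u: q -> []p is T. ✗
v: q -> []p is F. ✓
z: q -> []p is F. ✓
Satisfying worlds: {v, z}.

2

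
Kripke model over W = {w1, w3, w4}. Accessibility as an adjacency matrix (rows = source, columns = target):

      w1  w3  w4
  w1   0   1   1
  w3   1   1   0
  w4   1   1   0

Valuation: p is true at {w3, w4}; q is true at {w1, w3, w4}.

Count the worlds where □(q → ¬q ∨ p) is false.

2

w1: successors {w3, w4}; q → ¬q ∨ p there: w3:T, w4:T. ✓
w3: successors {w1, w3}; q → ¬q ∨ p there: w1:F, w3:T. ✗
w4: successors {w1, w3}; q → ¬q ∨ p there: w1:F, w3:T. ✗
Satisfying worlds: {w1}.
So □(q → ¬q ∨ p) fails at the other 2 worlds.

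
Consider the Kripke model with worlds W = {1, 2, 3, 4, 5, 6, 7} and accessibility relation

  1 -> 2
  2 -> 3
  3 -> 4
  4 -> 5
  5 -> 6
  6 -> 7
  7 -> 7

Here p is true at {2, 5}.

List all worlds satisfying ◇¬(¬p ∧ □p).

1: successors {2}; ¬(¬p ∧ □p) there: 2:T. ✓
2: successors {3}; ¬(¬p ∧ □p) there: 3:T. ✓
3: successors {4}; ¬(¬p ∧ □p) there: 4:F. ✗
4: successors {5}; ¬(¬p ∧ □p) there: 5:T. ✓
5: successors {6}; ¬(¬p ∧ □p) there: 6:T. ✓
6: successors {7}; ¬(¬p ∧ □p) there: 7:T. ✓
7: successors {7}; ¬(¬p ∧ □p) there: 7:T. ✓

{1, 2, 4, 5, 6, 7}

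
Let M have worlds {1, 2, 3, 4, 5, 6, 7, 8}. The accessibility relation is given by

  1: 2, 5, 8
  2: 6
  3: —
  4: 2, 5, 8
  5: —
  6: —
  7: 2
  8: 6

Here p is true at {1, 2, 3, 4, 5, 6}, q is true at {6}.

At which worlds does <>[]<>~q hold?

1: successors {2, 5, 8}; []<>~q there: 2:F, 5:T, 8:F. ✓
2: successors {6}; []<>~q there: 6:T. ✓
3: no successors, so <>[]<>~q fails. ✗
4: successors {2, 5, 8}; []<>~q there: 2:F, 5:T, 8:F. ✓
5: no successors, so <>[]<>~q fails. ✗
6: no successors, so <>[]<>~q fails. ✗
7: successors {2}; []<>~q there: 2:F. ✗
8: successors {6}; []<>~q there: 6:T. ✓

{1, 2, 4, 8}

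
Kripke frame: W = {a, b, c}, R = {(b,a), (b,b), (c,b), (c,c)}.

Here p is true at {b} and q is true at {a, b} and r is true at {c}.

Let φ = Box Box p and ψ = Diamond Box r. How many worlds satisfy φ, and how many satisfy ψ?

1 and 1

For Box Box p:
a: no successors, so Box Box p holds vacuously. ✓
b: successors {a, b}; Box p there: a:T, b:F. ✗
c: successors {b, c}; Box p there: b:F, c:F. ✗
— 1 world.
For Diamond Box r:
a: no successors, so Diamond Box r fails. ✗
b: successors {a, b}; Box r there: a:T, b:F. ✓
c: successors {b, c}; Box r there: b:F, c:F. ✗
— 1 world.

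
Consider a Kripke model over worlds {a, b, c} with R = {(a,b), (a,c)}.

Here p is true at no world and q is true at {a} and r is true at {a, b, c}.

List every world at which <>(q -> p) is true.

{a}

a: successors {b, c}; q -> p there: b:T, c:T. ✓
b: no successors, so <>(q -> p) fails. ✗
c: no successors, so <>(q -> p) fails. ✗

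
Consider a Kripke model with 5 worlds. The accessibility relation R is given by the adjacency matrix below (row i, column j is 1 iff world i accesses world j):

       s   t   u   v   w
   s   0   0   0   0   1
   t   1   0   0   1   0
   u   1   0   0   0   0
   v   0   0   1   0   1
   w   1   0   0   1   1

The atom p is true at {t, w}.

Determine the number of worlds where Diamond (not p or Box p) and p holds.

s: Diamond (not p or Box p) is F, p is F. ✗
t: Diamond (not p or Box p) is T, p is T. ✓
u: Diamond (not p or Box p) is T, p is F. ✗
v: Diamond (not p or Box p) is T, p is F. ✗
w: Diamond (not p or Box p) is T, p is T. ✓
Satisfying worlds: {t, w}.

2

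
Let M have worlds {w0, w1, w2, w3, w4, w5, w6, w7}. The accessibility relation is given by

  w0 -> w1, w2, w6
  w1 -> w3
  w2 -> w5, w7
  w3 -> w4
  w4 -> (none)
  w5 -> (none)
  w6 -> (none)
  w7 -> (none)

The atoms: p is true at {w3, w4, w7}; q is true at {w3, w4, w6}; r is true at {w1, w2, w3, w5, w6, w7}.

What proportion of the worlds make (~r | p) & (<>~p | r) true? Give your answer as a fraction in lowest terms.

3/8

w0: ~r | p is T, <>~p | r is T. ✓
w1: ~r | p is F, <>~p | r is T. ✗
w2: ~r | p is F, <>~p | r is T. ✗
w3: ~r | p is T, <>~p | r is T. ✓
w4: ~r | p is T, <>~p | r is F. ✗
w5: ~r | p is F, <>~p | r is T. ✗
w6: ~r | p is F, <>~p | r is T. ✗
w7: ~r | p is T, <>~p | r is T. ✓
That's 3 of 8 worlds, so 3/8.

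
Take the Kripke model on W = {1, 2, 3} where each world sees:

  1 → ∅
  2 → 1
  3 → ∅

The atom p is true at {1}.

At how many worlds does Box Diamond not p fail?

1: no successors, so Box Diamond not p holds vacuously. ✓
2: successors {1}; Diamond not p there: 1:F. ✗
3: no successors, so Box Diamond not p holds vacuously. ✓
Satisfying worlds: {1, 3}.
So Box Diamond not p fails at the other 1 world.

1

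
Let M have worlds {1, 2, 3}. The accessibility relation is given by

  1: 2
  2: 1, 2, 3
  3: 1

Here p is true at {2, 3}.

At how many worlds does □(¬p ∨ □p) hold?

1: successors {2}; ¬p ∨ □p there: 2:F. ✗
2: successors {1, 2, 3}; ¬p ∨ □p there: 1:T, 2:F, 3:F. ✗
3: successors {1}; ¬p ∨ □p there: 1:T. ✓
Satisfying worlds: {3}.

1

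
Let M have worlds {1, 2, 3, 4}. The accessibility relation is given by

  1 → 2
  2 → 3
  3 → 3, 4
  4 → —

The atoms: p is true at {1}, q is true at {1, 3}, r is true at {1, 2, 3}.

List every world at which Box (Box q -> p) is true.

1: successors {2}; Box q -> p there: 2:F. ✗
2: successors {3}; Box q -> p there: 3:T. ✓
3: successors {3, 4}; Box q -> p there: 3:T, 4:F. ✗
4: no successors, so Box (Box q -> p) holds vacuously. ✓

{2, 4}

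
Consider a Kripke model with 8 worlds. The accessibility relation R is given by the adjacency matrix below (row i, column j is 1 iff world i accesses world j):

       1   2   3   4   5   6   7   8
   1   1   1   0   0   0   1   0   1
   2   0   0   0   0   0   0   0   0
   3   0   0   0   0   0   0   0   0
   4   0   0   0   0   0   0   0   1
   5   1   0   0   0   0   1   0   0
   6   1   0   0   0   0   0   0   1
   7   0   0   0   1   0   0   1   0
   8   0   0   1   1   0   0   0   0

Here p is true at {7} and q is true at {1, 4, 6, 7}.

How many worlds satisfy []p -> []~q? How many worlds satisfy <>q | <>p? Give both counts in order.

For []p -> []~q:
1: []p is F, []~q is F. ✓
2: []p is T, []~q is T. ✓
3: []p is T, []~q is T. ✓
4: []p is F, []~q is T. ✓
5: []p is F, []~q is F. ✓
6: []p is F, []~q is F. ✓
7: []p is F, []~q is F. ✓
8: []p is F, []~q is F. ✓
— 8 worlds.
For <>q | <>p:
1: <>q is T, <>p is F. ✓
2: <>q is F, <>p is F. ✗
3: <>q is F, <>p is F. ✗
4: <>q is F, <>p is F. ✗
5: <>q is T, <>p is F. ✓
6: <>q is T, <>p is F. ✓
7: <>q is T, <>p is T. ✓
8: <>q is T, <>p is F. ✓
— 5 worlds.

8 and 5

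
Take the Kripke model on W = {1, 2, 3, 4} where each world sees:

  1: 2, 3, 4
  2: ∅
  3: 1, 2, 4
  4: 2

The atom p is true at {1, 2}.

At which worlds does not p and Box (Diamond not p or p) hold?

{4}

1: not p is F, Box (Diamond not p or p) is F. ✗
2: not p is F, Box (Diamond not p or p) is T. ✗
3: not p is T, Box (Diamond not p or p) is F. ✗
4: not p is T, Box (Diamond not p or p) is T. ✓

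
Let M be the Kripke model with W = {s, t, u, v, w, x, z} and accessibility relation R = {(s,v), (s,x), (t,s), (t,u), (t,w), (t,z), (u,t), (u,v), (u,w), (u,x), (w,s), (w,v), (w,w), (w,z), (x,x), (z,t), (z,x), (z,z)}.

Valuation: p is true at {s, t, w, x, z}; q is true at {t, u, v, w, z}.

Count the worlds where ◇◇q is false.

s: successors {v, x}; ◇q there: v:F, x:F. ✗
t: successors {s, u, w, z}; ◇q there: s:T, u:T, w:T, z:T. ✓
u: successors {t, v, w, x}; ◇q there: t:T, v:F, w:T, x:F. ✓
v: no successors, so ◇◇q fails. ✗
w: successors {s, v, w, z}; ◇q there: s:T, v:F, w:T, z:T. ✓
x: successors {x}; ◇q there: x:F. ✗
z: successors {t, x, z}; ◇q there: t:T, x:F, z:T. ✓
Satisfying worlds: {t, u, w, z}.
So ◇◇q fails at the other 3 worlds.

3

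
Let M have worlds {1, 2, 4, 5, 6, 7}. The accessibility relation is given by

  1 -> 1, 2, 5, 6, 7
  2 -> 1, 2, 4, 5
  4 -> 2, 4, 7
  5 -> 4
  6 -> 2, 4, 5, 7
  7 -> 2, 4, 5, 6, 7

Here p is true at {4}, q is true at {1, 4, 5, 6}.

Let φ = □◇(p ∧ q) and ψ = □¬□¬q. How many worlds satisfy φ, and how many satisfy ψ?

4 and 6

For □◇(p ∧ q):
1: successors {1, 2, 5, 6, 7}; ◇(p ∧ q) there: 1:F, 2:T, 5:T, 6:T, 7:T. ✗
2: successors {1, 2, 4, 5}; ◇(p ∧ q) there: 1:F, 2:T, 4:T, 5:T. ✗
4: successors {2, 4, 7}; ◇(p ∧ q) there: 2:T, 4:T, 7:T. ✓
5: successors {4}; ◇(p ∧ q) there: 4:T. ✓
6: successors {2, 4, 5, 7}; ◇(p ∧ q) there: 2:T, 4:T, 5:T, 7:T. ✓
7: successors {2, 4, 5, 6, 7}; ◇(p ∧ q) there: 2:T, 4:T, 5:T, 6:T, 7:T. ✓
— 4 worlds.
For □¬□¬q:
1: successors {1, 2, 5, 6, 7}; ¬□¬q there: 1:T, 2:T, 5:T, 6:T, 7:T. ✓
2: successors {1, 2, 4, 5}; ¬□¬q there: 1:T, 2:T, 4:T, 5:T. ✓
4: successors {2, 4, 7}; ¬□¬q there: 2:T, 4:T, 7:T. ✓
5: successors {4}; ¬□¬q there: 4:T. ✓
6: successors {2, 4, 5, 7}; ¬□¬q there: 2:T, 4:T, 5:T, 7:T. ✓
7: successors {2, 4, 5, 6, 7}; ¬□¬q there: 2:T, 4:T, 5:T, 6:T, 7:T. ✓
— 6 worlds.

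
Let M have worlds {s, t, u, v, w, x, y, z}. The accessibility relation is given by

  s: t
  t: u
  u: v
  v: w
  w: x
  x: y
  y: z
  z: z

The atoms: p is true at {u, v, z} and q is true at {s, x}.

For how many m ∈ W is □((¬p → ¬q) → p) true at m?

s: successors {t}; (¬p → ¬q) → p there: t:F. ✗
t: successors {u}; (¬p → ¬q) → p there: u:T. ✓
u: successors {v}; (¬p → ¬q) → p there: v:T. ✓
v: successors {w}; (¬p → ¬q) → p there: w:F. ✗
w: successors {x}; (¬p → ¬q) → p there: x:T. ✓
x: successors {y}; (¬p → ¬q) → p there: y:F. ✗
y: successors {z}; (¬p → ¬q) → p there: z:T. ✓
z: successors {z}; (¬p → ¬q) → p there: z:T. ✓
Satisfying worlds: {t, u, w, y, z}.

5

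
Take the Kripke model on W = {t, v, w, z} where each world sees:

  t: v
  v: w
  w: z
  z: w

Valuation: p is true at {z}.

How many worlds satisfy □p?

1

t: successors {v}; p there: v:F. ✗
v: successors {w}; p there: w:F. ✗
w: successors {z}; p there: z:T. ✓
z: successors {w}; p there: w:F. ✗
Satisfying worlds: {w}.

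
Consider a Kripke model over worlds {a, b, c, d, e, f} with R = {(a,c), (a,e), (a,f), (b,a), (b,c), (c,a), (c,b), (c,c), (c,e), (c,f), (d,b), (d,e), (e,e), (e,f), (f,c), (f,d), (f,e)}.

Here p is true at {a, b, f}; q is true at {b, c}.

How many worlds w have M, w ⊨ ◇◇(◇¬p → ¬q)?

6

a: successors {c, e, f}; ◇(◇¬p → ¬q) there: c:T, e:T, f:T. ✓
b: successors {a, c}; ◇(◇¬p → ¬q) there: a:T, c:T. ✓
c: successors {a, b, c, e, f}; ◇(◇¬p → ¬q) there: a:T, b:T, c:T, e:T, f:T. ✓
d: successors {b, e}; ◇(◇¬p → ¬q) there: b:T, e:T. ✓
e: successors {e, f}; ◇(◇¬p → ¬q) there: e:T, f:T. ✓
f: successors {c, d, e}; ◇(◇¬p → ¬q) there: c:T, d:T, e:T. ✓
Satisfying worlds: {a, b, c, d, e, f}.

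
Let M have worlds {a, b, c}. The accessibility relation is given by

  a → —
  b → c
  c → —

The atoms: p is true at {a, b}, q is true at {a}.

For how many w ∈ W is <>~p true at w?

a: no successors, so <>~p fails. ✗
b: successors {c}; ~p there: c:T. ✓
c: no successors, so <>~p fails. ✗
Satisfying worlds: {b}.

1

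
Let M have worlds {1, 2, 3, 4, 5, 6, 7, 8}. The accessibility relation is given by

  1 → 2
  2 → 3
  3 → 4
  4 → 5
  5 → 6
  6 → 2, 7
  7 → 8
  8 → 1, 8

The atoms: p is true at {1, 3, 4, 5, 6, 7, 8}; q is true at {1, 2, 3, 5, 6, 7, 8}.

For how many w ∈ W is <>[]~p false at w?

1: successors {2}; []~p there: 2:F. ✗
2: successors {3}; []~p there: 3:F. ✗
3: successors {4}; []~p there: 4:F. ✗
4: successors {5}; []~p there: 5:F. ✗
5: successors {6}; []~p there: 6:F. ✗
6: successors {2, 7}; []~p there: 2:F, 7:F. ✗
7: successors {8}; []~p there: 8:F. ✗
8: successors {1, 8}; []~p there: 1:T, 8:F. ✓
Satisfying worlds: {8}.
So <>[]~p fails at the other 7 worlds.

7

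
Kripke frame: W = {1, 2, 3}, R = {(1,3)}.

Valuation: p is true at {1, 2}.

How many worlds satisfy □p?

1: successors {3}; p there: 3:F. ✗
2: no successors, so □p holds vacuously. ✓
3: no successors, so □p holds vacuously. ✓
Satisfying worlds: {2, 3}.

2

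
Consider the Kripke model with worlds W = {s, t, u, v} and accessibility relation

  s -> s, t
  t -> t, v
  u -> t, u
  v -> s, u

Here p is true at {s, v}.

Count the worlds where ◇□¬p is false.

s: successors {s, t}; □¬p there: s:F, t:F. ✗
t: successors {t, v}; □¬p there: t:F, v:F. ✗
u: successors {t, u}; □¬p there: t:F, u:T. ✓
v: successors {s, u}; □¬p there: s:F, u:T. ✓
Satisfying worlds: {u, v}.
So ◇□¬p fails at the other 2 worlds.

2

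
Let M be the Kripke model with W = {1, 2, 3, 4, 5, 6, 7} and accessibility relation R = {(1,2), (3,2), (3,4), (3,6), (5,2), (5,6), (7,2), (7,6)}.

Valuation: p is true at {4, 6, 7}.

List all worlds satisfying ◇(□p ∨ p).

1: successors {2}; □p ∨ p there: 2:T. ✓
2: no successors, so ◇(□p ∨ p) fails. ✗
3: successors {2, 4, 6}; □p ∨ p there: 2:T, 4:T, 6:T. ✓
4: no successors, so ◇(□p ∨ p) fails. ✗
5: successors {2, 6}; □p ∨ p there: 2:T, 6:T. ✓
6: no successors, so ◇(□p ∨ p) fails. ✗
7: successors {2, 6}; □p ∨ p there: 2:T, 6:T. ✓

{1, 3, 5, 7}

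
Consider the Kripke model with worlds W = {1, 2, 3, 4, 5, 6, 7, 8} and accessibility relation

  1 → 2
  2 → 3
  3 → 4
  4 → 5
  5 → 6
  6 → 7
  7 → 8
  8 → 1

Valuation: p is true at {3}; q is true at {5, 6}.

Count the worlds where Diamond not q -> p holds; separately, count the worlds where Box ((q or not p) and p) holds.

For Diamond not q -> p:
1: Diamond not q is T, p is F. ✗
2: Diamond not q is T, p is F. ✗
3: Diamond not q is T, p is T. ✓
4: Diamond not q is F, p is F. ✓
5: Diamond not q is F, p is F. ✓
6: Diamond not q is T, p is F. ✗
7: Diamond not q is T, p is F. ✗
8: Diamond not q is T, p is F. ✗
— 3 worlds.
For Box ((q or not p) and p):
1: successors {2}; (q or not p) and p there: 2:F. ✗
2: successors {3}; (q or not p) and p there: 3:F. ✗
3: successors {4}; (q or not p) and p there: 4:F. ✗
4: successors {5}; (q or not p) and p there: 5:F. ✗
5: successors {6}; (q or not p) and p there: 6:F. ✗
6: successors {7}; (q or not p) and p there: 7:F. ✗
7: successors {8}; (q or not p) and p there: 8:F. ✗
8: successors {1}; (q or not p) and p there: 1:F. ✗
— 0 worlds.

3 and 0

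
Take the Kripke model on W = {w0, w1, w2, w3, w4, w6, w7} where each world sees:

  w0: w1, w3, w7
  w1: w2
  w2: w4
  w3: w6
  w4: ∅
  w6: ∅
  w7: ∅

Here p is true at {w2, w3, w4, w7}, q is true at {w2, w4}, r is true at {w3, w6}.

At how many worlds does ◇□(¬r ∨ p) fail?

3

w0: successors {w1, w3, w7}; □(¬r ∨ p) there: w1:T, w3:F, w7:T. ✓
w1: successors {w2}; □(¬r ∨ p) there: w2:T. ✓
w2: successors {w4}; □(¬r ∨ p) there: w4:T. ✓
w3: successors {w6}; □(¬r ∨ p) there: w6:T. ✓
w4: no successors, so ◇□(¬r ∨ p) fails. ✗
w6: no successors, so ◇□(¬r ∨ p) fails. ✗
w7: no successors, so ◇□(¬r ∨ p) fails. ✗
Satisfying worlds: {w0, w1, w2, w3}.
So ◇□(¬r ∨ p) fails at the other 3 worlds.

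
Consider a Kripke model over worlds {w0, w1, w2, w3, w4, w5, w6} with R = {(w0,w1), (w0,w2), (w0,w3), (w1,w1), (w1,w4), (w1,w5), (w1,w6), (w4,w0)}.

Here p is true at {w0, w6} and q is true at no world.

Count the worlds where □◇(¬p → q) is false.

w0: successors {w1, w2, w3}; ◇(¬p → q) there: w1:T, w2:F, w3:F. ✗
w1: successors {w1, w4, w5, w6}; ◇(¬p → q) there: w1:T, w4:T, w5:F, w6:F. ✗
w2: no successors, so □◇(¬p → q) holds vacuously. ✓
w3: no successors, so □◇(¬p → q) holds vacuously. ✓
w4: successors {w0}; ◇(¬p → q) there: w0:F. ✗
w5: no successors, so □◇(¬p → q) holds vacuously. ✓
w6: no successors, so □◇(¬p → q) holds vacuously. ✓
Satisfying worlds: {w2, w3, w5, w6}.
So □◇(¬p → q) fails at the other 3 worlds.

3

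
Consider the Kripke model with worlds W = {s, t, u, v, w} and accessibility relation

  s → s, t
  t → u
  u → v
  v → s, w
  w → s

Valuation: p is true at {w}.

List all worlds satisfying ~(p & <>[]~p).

{s, t, u, v}

s: p & <>[]~p is F. ✓
t: p & <>[]~p is F. ✓
u: p & <>[]~p is F. ✓
v: p & <>[]~p is F. ✓
w: p & <>[]~p is T. ✗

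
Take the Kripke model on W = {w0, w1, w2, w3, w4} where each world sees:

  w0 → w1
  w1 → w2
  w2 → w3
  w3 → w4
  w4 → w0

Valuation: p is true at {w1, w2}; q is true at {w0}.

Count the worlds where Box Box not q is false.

w0: successors {w1}; Box not q there: w1:T. ✓
w1: successors {w2}; Box not q there: w2:T. ✓
w2: successors {w3}; Box not q there: w3:T. ✓
w3: successors {w4}; Box not q there: w4:F. ✗
w4: successors {w0}; Box not q there: w0:T. ✓
Satisfying worlds: {w0, w1, w2, w4}.
So Box Box not q fails at the other 1 world.

1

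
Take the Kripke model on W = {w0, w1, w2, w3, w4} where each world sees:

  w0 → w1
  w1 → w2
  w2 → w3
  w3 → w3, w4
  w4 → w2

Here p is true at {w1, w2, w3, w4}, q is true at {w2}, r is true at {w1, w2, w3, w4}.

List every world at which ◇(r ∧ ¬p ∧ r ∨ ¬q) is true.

{w0, w2, w3}

w0: successors {w1}; r ∧ ¬p ∧ r ∨ ¬q there: w1:T. ✓
w1: successors {w2}; r ∧ ¬p ∧ r ∨ ¬q there: w2:F. ✗
w2: successors {w3}; r ∧ ¬p ∧ r ∨ ¬q there: w3:T. ✓
w3: successors {w3, w4}; r ∧ ¬p ∧ r ∨ ¬q there: w3:T, w4:T. ✓
w4: successors {w2}; r ∧ ¬p ∧ r ∨ ¬q there: w2:F. ✗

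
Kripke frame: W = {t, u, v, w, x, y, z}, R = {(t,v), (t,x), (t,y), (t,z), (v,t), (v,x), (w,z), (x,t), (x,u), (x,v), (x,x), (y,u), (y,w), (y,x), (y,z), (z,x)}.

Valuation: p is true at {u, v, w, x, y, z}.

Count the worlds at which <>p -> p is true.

t: <>p is T, p is F. ✗
u: <>p is F, p is T. ✓
v: <>p is T, p is T. ✓
w: <>p is T, p is T. ✓
x: <>p is T, p is T. ✓
y: <>p is T, p is T. ✓
z: <>p is T, p is T. ✓
Satisfying worlds: {u, v, w, x, y, z}.

6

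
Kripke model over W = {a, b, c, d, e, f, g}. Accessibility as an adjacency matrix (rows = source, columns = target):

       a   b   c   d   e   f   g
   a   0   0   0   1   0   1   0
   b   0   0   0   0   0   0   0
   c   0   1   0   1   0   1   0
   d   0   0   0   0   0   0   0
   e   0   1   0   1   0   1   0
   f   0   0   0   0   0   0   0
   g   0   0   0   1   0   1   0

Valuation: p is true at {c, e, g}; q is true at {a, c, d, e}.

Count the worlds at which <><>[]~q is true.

a: successors {d, f}; <>[]~q there: d:F, f:F. ✗
b: no successors, so <><>[]~q fails. ✗
c: successors {b, d, f}; <>[]~q there: b:F, d:F, f:F. ✗
d: no successors, so <><>[]~q fails. ✗
e: successors {b, d, f}; <>[]~q there: b:F, d:F, f:F. ✗
f: no successors, so <><>[]~q fails. ✗
g: successors {d, f}; <>[]~q there: d:F, f:F. ✗
Satisfying worlds: ∅.

0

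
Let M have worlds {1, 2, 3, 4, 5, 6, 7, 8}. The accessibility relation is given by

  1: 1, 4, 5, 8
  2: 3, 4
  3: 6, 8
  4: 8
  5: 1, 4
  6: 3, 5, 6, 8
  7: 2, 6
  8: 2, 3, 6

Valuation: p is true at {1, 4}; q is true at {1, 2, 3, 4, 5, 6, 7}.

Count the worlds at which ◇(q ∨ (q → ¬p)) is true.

1: successors {1, 4, 5, 8}; q ∨ (q → ¬p) there: 1:T, 4:T, 5:T, 8:T. ✓
2: successors {3, 4}; q ∨ (q → ¬p) there: 3:T, 4:T. ✓
3: successors {6, 8}; q ∨ (q → ¬p) there: 6:T, 8:T. ✓
4: successors {8}; q ∨ (q → ¬p) there: 8:T. ✓
5: successors {1, 4}; q ∨ (q → ¬p) there: 1:T, 4:T. ✓
6: successors {3, 5, 6, 8}; q ∨ (q → ¬p) there: 3:T, 5:T, 6:T, 8:T. ✓
7: successors {2, 6}; q ∨ (q → ¬p) there: 2:T, 6:T. ✓
8: successors {2, 3, 6}; q ∨ (q → ¬p) there: 2:T, 3:T, 6:T. ✓
Satisfying worlds: {1, 2, 3, 4, 5, 6, 7, 8}.

8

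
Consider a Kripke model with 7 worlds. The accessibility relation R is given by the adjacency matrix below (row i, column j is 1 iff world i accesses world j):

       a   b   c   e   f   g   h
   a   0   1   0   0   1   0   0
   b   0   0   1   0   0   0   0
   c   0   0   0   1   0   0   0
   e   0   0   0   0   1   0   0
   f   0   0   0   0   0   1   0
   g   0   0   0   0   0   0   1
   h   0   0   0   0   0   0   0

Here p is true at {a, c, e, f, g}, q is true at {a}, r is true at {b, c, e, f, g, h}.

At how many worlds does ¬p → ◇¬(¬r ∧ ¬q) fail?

1

a: ¬p is F, ◇¬(¬r ∧ ¬q) is T. ✓
b: ¬p is T, ◇¬(¬r ∧ ¬q) is T. ✓
c: ¬p is F, ◇¬(¬r ∧ ¬q) is T. ✓
e: ¬p is F, ◇¬(¬r ∧ ¬q) is T. ✓
f: ¬p is F, ◇¬(¬r ∧ ¬q) is T. ✓
g: ¬p is F, ◇¬(¬r ∧ ¬q) is T. ✓
h: ¬p is T, ◇¬(¬r ∧ ¬q) is F. ✗
Satisfying worlds: {a, b, c, e, f, g}.
So ¬p → ◇¬(¬r ∧ ¬q) fails at the other 1 world.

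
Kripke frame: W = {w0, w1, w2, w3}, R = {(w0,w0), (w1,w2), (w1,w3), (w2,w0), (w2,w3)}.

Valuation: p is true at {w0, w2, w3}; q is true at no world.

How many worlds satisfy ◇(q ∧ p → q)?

3

w0: successors {w0}; q ∧ p → q there: w0:T. ✓
w1: successors {w2, w3}; q ∧ p → q there: w2:T, w3:T. ✓
w2: successors {w0, w3}; q ∧ p → q there: w0:T, w3:T. ✓
w3: no successors, so ◇(q ∧ p → q) fails. ✗
Satisfying worlds: {w0, w1, w2}.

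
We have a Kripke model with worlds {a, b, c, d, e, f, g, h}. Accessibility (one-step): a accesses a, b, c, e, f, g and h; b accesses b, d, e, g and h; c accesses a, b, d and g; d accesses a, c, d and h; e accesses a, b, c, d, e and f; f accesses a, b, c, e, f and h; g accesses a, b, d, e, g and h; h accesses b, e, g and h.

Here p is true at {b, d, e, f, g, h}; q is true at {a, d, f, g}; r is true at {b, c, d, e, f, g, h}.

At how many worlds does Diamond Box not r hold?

a: successors {a, b, c, e, f, g, h}; Box not r there: a:F, b:F, c:F, e:F, f:F, g:F, h:F. ✗
b: successors {b, d, e, g, h}; Box not r there: b:F, d:F, e:F, g:F, h:F. ✗
c: successors {a, b, d, g}; Box not r there: a:F, b:F, d:F, g:F. ✗
d: successors {a, c, d, h}; Box not r there: a:F, c:F, d:F, h:F. ✗
e: successors {a, b, c, d, e, f}; Box not r there: a:F, b:F, c:F, d:F, e:F, f:F. ✗
f: successors {a, b, c, e, f, h}; Box not r there: a:F, b:F, c:F, e:F, f:F, h:F. ✗
g: successors {a, b, d, e, g, h}; Box not r there: a:F, b:F, d:F, e:F, g:F, h:F. ✗
h: successors {b, e, g, h}; Box not r there: b:F, e:F, g:F, h:F. ✗
Satisfying worlds: ∅.

0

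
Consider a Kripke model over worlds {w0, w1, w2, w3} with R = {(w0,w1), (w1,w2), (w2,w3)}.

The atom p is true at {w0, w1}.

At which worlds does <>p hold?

{w0}

w0: successors {w1}; p there: w1:T. ✓
w1: successors {w2}; p there: w2:F. ✗
w2: successors {w3}; p there: w3:F. ✗
w3: no successors, so <>p fails. ✗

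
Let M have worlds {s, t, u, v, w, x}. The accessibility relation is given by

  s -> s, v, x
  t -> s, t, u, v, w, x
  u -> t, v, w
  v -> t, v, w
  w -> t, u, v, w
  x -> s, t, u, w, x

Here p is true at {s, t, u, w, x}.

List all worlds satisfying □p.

s: successors {s, v, x}; p there: s:T, v:F, x:T. ✗
t: successors {s, t, u, v, w, x}; p there: s:T, t:T, u:T, v:F, w:T, x:T. ✗
u: successors {t, v, w}; p there: t:T, v:F, w:T. ✗
v: successors {t, v, w}; p there: t:T, v:F, w:T. ✗
w: successors {t, u, v, w}; p there: t:T, u:T, v:F, w:T. ✗
x: successors {s, t, u, w, x}; p there: s:T, t:T, u:T, w:T, x:T. ✓

{x}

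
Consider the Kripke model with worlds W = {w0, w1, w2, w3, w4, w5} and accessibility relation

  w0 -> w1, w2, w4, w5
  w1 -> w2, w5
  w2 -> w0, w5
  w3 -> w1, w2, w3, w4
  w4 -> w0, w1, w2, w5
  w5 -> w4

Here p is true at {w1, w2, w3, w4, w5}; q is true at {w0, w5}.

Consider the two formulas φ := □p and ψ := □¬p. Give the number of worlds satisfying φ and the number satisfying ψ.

4 and 0

For □p:
w0: successors {w1, w2, w4, w5}; p there: w1:T, w2:T, w4:T, w5:T. ✓
w1: successors {w2, w5}; p there: w2:T, w5:T. ✓
w2: successors {w0, w5}; p there: w0:F, w5:T. ✗
w3: successors {w1, w2, w3, w4}; p there: w1:T, w2:T, w3:T, w4:T. ✓
w4: successors {w0, w1, w2, w5}; p there: w0:F, w1:T, w2:T, w5:T. ✗
w5: successors {w4}; p there: w4:T. ✓
— 4 worlds.
For □¬p:
w0: successors {w1, w2, w4, w5}; ¬p there: w1:F, w2:F, w4:F, w5:F. ✗
w1: successors {w2, w5}; ¬p there: w2:F, w5:F. ✗
w2: successors {w0, w5}; ¬p there: w0:T, w5:F. ✗
w3: successors {w1, w2, w3, w4}; ¬p there: w1:F, w2:F, w3:F, w4:F. ✗
w4: successors {w0, w1, w2, w5}; ¬p there: w0:T, w1:F, w2:F, w5:F. ✗
w5: successors {w4}; ¬p there: w4:F. ✗
— 0 worlds.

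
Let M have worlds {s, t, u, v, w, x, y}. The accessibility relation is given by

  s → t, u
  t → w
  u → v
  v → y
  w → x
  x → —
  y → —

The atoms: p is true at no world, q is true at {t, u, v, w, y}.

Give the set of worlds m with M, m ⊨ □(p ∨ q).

s: successors {t, u}; p ∨ q there: t:T, u:T. ✓
t: successors {w}; p ∨ q there: w:T. ✓
u: successors {v}; p ∨ q there: v:T. ✓
v: successors {y}; p ∨ q there: y:T. ✓
w: successors {x}; p ∨ q there: x:F. ✗
x: no successors, so □(p ∨ q) holds vacuously. ✓
y: no successors, so □(p ∨ q) holds vacuously. ✓

{s, t, u, v, x, y}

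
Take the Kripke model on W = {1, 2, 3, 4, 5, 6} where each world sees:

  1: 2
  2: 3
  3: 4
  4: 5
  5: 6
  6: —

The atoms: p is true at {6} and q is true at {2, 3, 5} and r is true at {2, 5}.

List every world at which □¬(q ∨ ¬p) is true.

{5, 6}

1: successors {2}; ¬(q ∨ ¬p) there: 2:F. ✗
2: successors {3}; ¬(q ∨ ¬p) there: 3:F. ✗
3: successors {4}; ¬(q ∨ ¬p) there: 4:F. ✗
4: successors {5}; ¬(q ∨ ¬p) there: 5:F. ✗
5: successors {6}; ¬(q ∨ ¬p) there: 6:T. ✓
6: no successors, so □¬(q ∨ ¬p) holds vacuously. ✓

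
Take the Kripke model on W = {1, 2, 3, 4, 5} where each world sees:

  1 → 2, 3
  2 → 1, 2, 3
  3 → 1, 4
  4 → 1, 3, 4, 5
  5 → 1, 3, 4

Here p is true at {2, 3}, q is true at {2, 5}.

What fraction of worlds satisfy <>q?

3/5

1: successors {2, 3}; q there: 2:T, 3:F. ✓
2: successors {1, 2, 3}; q there: 1:F, 2:T, 3:F. ✓
3: successors {1, 4}; q there: 1:F, 4:F. ✗
4: successors {1, 3, 4, 5}; q there: 1:F, 3:F, 4:F, 5:T. ✓
5: successors {1, 3, 4}; q there: 1:F, 3:F, 4:F. ✗
That's 3 of 5 worlds, so 3/5.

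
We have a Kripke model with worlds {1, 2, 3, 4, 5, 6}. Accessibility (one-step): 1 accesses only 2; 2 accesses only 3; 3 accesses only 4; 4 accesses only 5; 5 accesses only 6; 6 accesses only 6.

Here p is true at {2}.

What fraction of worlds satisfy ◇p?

1/6

1: successors {2}; p there: 2:T. ✓
2: successors {3}; p there: 3:F. ✗
3: successors {4}; p there: 4:F. ✗
4: successors {5}; p there: 5:F. ✗
5: successors {6}; p there: 6:F. ✗
6: successors {6}; p there: 6:F. ✗
That's 1 of 6 worlds, so 1/6.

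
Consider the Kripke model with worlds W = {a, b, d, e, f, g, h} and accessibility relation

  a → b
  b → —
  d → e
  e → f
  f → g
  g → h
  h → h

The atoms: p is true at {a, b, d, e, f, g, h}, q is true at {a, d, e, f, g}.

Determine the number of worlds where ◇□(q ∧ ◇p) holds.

a: successors {b}; □(q ∧ ◇p) there: b:T. ✓
b: no successors, so ◇□(q ∧ ◇p) fails. ✗
d: successors {e}; □(q ∧ ◇p) there: e:T. ✓
e: successors {f}; □(q ∧ ◇p) there: f:T. ✓
f: successors {g}; □(q ∧ ◇p) there: g:F. ✗
g: successors {h}; □(q ∧ ◇p) there: h:F. ✗
h: successors {h}; □(q ∧ ◇p) there: h:F. ✗
Satisfying worlds: {a, d, e}.

3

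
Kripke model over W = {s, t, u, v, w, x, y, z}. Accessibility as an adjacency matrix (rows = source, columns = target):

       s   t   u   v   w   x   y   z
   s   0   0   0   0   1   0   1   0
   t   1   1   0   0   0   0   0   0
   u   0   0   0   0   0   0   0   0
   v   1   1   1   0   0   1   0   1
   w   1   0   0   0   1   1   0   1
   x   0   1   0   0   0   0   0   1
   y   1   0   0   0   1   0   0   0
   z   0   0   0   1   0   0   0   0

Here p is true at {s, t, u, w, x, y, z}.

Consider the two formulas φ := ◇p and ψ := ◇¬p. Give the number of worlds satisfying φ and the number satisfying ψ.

6 and 1

For ◇p:
s: successors {w, y}; p there: w:T, y:T. ✓
t: successors {s, t}; p there: s:T, t:T. ✓
u: no successors, so ◇p fails. ✗
v: successors {s, t, u, x, z}; p there: s:T, t:T, u:T, x:T, z:T. ✓
w: successors {s, w, x, z}; p there: s:T, w:T, x:T, z:T. ✓
x: successors {t, z}; p there: t:T, z:T. ✓
y: successors {s, w}; p there: s:T, w:T. ✓
z: successors {v}; p there: v:F. ✗
— 6 worlds.
For ◇¬p:
s: successors {w, y}; ¬p there: w:F, y:F. ✗
t: successors {s, t}; ¬p there: s:F, t:F. ✗
u: no successors, so ◇¬p fails. ✗
v: successors {s, t, u, x, z}; ¬p there: s:F, t:F, u:F, x:F, z:F. ✗
w: successors {s, w, x, z}; ¬p there: s:F, w:F, x:F, z:F. ✗
x: successors {t, z}; ¬p there: t:F, z:F. ✗
y: successors {s, w}; ¬p there: s:F, w:F. ✗
z: successors {v}; ¬p there: v:T. ✓
— 1 world.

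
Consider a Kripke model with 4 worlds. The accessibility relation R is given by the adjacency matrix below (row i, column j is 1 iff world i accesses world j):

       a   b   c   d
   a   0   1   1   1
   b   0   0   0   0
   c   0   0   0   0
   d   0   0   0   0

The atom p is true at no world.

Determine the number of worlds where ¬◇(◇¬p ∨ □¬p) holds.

3

a: ◇(◇¬p ∨ □¬p) is T. ✗
b: ◇(◇¬p ∨ □¬p) is F. ✓
c: ◇(◇¬p ∨ □¬p) is F. ✓
d: ◇(◇¬p ∨ □¬p) is F. ✓
Satisfying worlds: {b, c, d}.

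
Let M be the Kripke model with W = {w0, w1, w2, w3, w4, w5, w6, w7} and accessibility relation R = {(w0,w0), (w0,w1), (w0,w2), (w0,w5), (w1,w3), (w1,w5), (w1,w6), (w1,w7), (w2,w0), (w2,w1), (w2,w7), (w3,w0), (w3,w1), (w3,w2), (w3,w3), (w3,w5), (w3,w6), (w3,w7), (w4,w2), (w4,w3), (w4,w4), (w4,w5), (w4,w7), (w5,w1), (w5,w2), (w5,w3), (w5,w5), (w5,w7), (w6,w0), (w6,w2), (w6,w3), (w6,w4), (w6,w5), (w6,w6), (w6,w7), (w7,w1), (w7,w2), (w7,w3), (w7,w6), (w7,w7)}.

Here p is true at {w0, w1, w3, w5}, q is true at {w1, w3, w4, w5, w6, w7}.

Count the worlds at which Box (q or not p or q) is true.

4

w0: successors {w0, w1, w2, w5}; q or not p or q there: w0:F, w1:T, w2:T, w5:T. ✗
w1: successors {w3, w5, w6, w7}; q or not p or q there: w3:T, w5:T, w6:T, w7:T. ✓
w2: successors {w0, w1, w7}; q or not p or q there: w0:F, w1:T, w7:T. ✗
w3: successors {w0, w1, w2, w3, w5, w6, w7}; q or not p or q there: w0:F, w1:T, w2:T, w3:T, w5:T, w6:T, w7:T. ✗
w4: successors {w2, w3, w4, w5, w7}; q or not p or q there: w2:T, w3:T, w4:T, w5:T, w7:T. ✓
w5: successors {w1, w2, w3, w5, w7}; q or not p or q there: w1:T, w2:T, w3:T, w5:T, w7:T. ✓
w6: successors {w0, w2, w3, w4, w5, w6, w7}; q or not p or q there: w0:F, w2:T, w3:T, w4:T, w5:T, w6:T, w7:T. ✗
w7: successors {w1, w2, w3, w6, w7}; q or not p or q there: w1:T, w2:T, w3:T, w6:T, w7:T. ✓
Satisfying worlds: {w1, w4, w5, w7}.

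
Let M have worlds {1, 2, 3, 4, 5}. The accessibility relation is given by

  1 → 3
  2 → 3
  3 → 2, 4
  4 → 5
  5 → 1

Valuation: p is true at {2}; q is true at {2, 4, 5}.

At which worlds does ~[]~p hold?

{3}

1: []~p is T. ✗
2: []~p is T. ✗
3: []~p is F. ✓
4: []~p is T. ✗
5: []~p is T. ✗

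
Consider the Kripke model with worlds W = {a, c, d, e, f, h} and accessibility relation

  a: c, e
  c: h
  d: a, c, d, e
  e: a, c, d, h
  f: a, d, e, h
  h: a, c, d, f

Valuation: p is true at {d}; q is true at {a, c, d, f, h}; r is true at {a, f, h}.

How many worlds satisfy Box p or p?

1

a: Box p is F, p is F. ✗
c: Box p is F, p is F. ✗
d: Box p is F, p is T. ✓
e: Box p is F, p is F. ✗
f: Box p is F, p is F. ✗
h: Box p is F, p is F. ✗
Satisfying worlds: {d}.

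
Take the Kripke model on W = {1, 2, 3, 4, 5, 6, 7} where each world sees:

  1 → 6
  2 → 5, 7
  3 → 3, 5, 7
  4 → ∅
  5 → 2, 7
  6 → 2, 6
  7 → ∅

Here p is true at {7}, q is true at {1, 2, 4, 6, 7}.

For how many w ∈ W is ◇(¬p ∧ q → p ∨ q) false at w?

1: successors {6}; ¬p ∧ q → p ∨ q there: 6:T. ✓
2: successors {5, 7}; ¬p ∧ q → p ∨ q there: 5:T, 7:T. ✓
3: successors {3, 5, 7}; ¬p ∧ q → p ∨ q there: 3:T, 5:T, 7:T. ✓
4: no successors, so ◇(¬p ∧ q → p ∨ q) fails. ✗
5: successors {2, 7}; ¬p ∧ q → p ∨ q there: 2:T, 7:T. ✓
6: successors {2, 6}; ¬p ∧ q → p ∨ q there: 2:T, 6:T. ✓
7: no successors, so ◇(¬p ∧ q → p ∨ q) fails. ✗
Satisfying worlds: {1, 2, 3, 5, 6}.
So ◇(¬p ∧ q → p ∨ q) fails at the other 2 worlds.

2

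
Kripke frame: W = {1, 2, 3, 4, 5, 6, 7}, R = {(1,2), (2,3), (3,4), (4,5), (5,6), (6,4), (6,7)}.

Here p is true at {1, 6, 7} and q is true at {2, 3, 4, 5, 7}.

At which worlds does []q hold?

1: successors {2}; q there: 2:T. ✓
2: successors {3}; q there: 3:T. ✓
3: successors {4}; q there: 4:T. ✓
4: successors {5}; q there: 5:T. ✓
5: successors {6}; q there: 6:F. ✗
6: successors {4, 7}; q there: 4:T, 7:T. ✓
7: no successors, so []q holds vacuously. ✓

{1, 2, 3, 4, 6, 7}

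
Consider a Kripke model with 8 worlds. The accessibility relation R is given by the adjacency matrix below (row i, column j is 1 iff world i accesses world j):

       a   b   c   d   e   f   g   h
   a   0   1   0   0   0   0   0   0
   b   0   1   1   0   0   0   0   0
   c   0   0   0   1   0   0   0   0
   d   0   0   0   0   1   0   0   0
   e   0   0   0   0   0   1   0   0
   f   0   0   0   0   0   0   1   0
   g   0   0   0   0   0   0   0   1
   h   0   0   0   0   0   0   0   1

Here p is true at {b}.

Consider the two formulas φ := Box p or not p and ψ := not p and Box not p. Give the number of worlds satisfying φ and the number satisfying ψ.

For Box p or not p:
a: Box p is T, not p is T. ✓
b: Box p is F, not p is F. ✗
c: Box p is F, not p is T. ✓
d: Box p is F, not p is T. ✓
e: Box p is F, not p is T. ✓
f: Box p is F, not p is T. ✓
g: Box p is F, not p is T. ✓
h: Box p is F, not p is T. ✓
— 7 worlds.
For not p and Box not p:
a: not p is T, Box not p is F. ✗
b: not p is F, Box not p is F. ✗
c: not p is T, Box not p is T. ✓
d: not p is T, Box not p is T. ✓
e: not p is T, Box not p is T. ✓
f: not p is T, Box not p is T. ✓
g: not p is T, Box not p is T. ✓
h: not p is T, Box not p is T. ✓
— 6 worlds.

7 and 6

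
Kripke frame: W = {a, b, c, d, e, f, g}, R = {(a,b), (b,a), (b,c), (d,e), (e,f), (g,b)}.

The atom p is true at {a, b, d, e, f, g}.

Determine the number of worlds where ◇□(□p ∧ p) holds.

3

a: successors {b}; □(□p ∧ p) there: b:F. ✗
b: successors {a, c}; □(□p ∧ p) there: a:F, c:T. ✓
c: no successors, so ◇□(□p ∧ p) fails. ✗
d: successors {e}; □(□p ∧ p) there: e:T. ✓
e: successors {f}; □(□p ∧ p) there: f:T. ✓
f: no successors, so ◇□(□p ∧ p) fails. ✗
g: successors {b}; □(□p ∧ p) there: b:F. ✗
Satisfying worlds: {b, d, e}.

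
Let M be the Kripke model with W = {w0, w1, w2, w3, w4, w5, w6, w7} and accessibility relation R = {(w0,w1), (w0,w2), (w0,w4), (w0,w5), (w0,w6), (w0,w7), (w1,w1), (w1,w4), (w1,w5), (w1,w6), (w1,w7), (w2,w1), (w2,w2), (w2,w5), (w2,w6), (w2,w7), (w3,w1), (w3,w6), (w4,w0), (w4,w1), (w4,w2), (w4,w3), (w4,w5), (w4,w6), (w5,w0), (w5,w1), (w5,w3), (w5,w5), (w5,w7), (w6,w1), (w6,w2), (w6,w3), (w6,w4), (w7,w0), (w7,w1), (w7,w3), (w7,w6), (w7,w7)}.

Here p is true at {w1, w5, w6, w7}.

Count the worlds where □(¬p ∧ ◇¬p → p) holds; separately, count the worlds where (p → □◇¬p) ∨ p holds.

For □(¬p ∧ ◇¬p → p):
w0: successors {w1, w2, w4, w5, w6, w7}; ¬p ∧ ◇¬p → p there: w1:T, w2:F, w4:F, w5:T, w6:T, w7:T. ✗
w1: successors {w1, w4, w5, w6, w7}; ¬p ∧ ◇¬p → p there: w1:T, w4:F, w5:T, w6:T, w7:T. ✗
w2: successors {w1, w2, w5, w6, w7}; ¬p ∧ ◇¬p → p there: w1:T, w2:F, w5:T, w6:T, w7:T. ✗
w3: successors {w1, w6}; ¬p ∧ ◇¬p → p there: w1:T, w6:T. ✓
w4: successors {w0, w1, w2, w3, w5, w6}; ¬p ∧ ◇¬p → p there: w0:F, w1:T, w2:F, w3:T, w5:T, w6:T. ✗
w5: successors {w0, w1, w3, w5, w7}; ¬p ∧ ◇¬p → p there: w0:F, w1:T, w3:T, w5:T, w7:T. ✗
w6: successors {w1, w2, w3, w4}; ¬p ∧ ◇¬p → p there: w1:T, w2:F, w3:T, w4:F. ✗
w7: successors {w0, w1, w3, w6, w7}; ¬p ∧ ◇¬p → p there: w0:F, w1:T, w3:T, w6:T, w7:T. ✗
— 1 world.
For (p → □◇¬p) ∨ p:
w0: p → □◇¬p is T, p is F. ✓
w1: p → □◇¬p is T, p is T. ✓
w2: p → □◇¬p is T, p is F. ✓
w3: p → □◇¬p is T, p is F. ✓
w4: p → □◇¬p is T, p is F. ✓
w5: p → □◇¬p is F, p is T. ✓
w6: p → □◇¬p is F, p is T. ✓
w7: p → □◇¬p is F, p is T. ✓
— 8 worlds.

1 and 8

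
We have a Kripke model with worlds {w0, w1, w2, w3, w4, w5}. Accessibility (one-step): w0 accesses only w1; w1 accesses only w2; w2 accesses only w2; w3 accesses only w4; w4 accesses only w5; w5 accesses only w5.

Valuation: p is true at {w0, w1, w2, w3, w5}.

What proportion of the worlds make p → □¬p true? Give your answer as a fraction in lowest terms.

1/3

w0: p is T, □¬p is F. ✗
w1: p is T, □¬p is F. ✗
w2: p is T, □¬p is F. ✗
w3: p is T, □¬p is T. ✓
w4: p is F, □¬p is F. ✓
w5: p is T, □¬p is F. ✗
That's 2 of 6 worlds, so 2/6 = 1/3.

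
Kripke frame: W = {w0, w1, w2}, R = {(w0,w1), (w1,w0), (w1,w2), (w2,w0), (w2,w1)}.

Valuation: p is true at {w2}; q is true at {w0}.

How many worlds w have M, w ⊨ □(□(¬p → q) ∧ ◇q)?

1

w0: successors {w1}; □(¬p → q) ∧ ◇q there: w1:T. ✓
w1: successors {w0, w2}; □(¬p → q) ∧ ◇q there: w0:F, w2:F. ✗
w2: successors {w0, w1}; □(¬p → q) ∧ ◇q there: w0:F, w1:T. ✗
Satisfying worlds: {w0}.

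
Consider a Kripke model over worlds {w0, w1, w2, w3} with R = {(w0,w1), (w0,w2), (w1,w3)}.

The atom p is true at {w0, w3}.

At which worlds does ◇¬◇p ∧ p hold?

{w0}

w0: ◇¬◇p is T, p is T. ✓
w1: ◇¬◇p is T, p is F. ✗
w2: ◇¬◇p is F, p is F. ✗
w3: ◇¬◇p is F, p is T. ✗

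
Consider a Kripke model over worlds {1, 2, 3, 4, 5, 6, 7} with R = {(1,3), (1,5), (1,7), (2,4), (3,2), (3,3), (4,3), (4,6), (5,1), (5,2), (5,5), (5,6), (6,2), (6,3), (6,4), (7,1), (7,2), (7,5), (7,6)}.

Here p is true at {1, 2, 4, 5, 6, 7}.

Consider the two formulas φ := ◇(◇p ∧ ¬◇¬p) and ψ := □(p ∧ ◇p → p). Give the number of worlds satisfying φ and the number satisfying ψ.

For ◇(◇p ∧ ¬◇¬p):
1: successors {3, 5, 7}; ◇p ∧ ¬◇¬p there: 3:F, 5:T, 7:T. ✓
2: successors {4}; ◇p ∧ ¬◇¬p there: 4:F. ✗
3: successors {2, 3}; ◇p ∧ ¬◇¬p there: 2:T, 3:F. ✓
4: successors {3, 6}; ◇p ∧ ¬◇¬p there: 3:F, 6:F. ✗
5: successors {1, 2, 5, 6}; ◇p ∧ ¬◇¬p there: 1:F, 2:T, 5:T, 6:F. ✓
6: successors {2, 3, 4}; ◇p ∧ ¬◇¬p there: 2:T, 3:F, 4:F. ✓
7: successors {1, 2, 5, 6}; ◇p ∧ ¬◇¬p there: 1:F, 2:T, 5:T, 6:F. ✓
— 5 worlds.
For □(p ∧ ◇p → p):
1: successors {3, 5, 7}; p ∧ ◇p → p there: 3:T, 5:T, 7:T. ✓
2: successors {4}; p ∧ ◇p → p there: 4:T. ✓
3: successors {2, 3}; p ∧ ◇p → p there: 2:T, 3:T. ✓
4: successors {3, 6}; p ∧ ◇p → p there: 3:T, 6:T. ✓
5: successors {1, 2, 5, 6}; p ∧ ◇p → p there: 1:T, 2:T, 5:T, 6:T. ✓
6: successors {2, 3, 4}; p ∧ ◇p → p there: 2:T, 3:T, 4:T. ✓
7: successors {1, 2, 5, 6}; p ∧ ◇p → p there: 1:T, 2:T, 5:T, 6:T. ✓
— 7 worlds.

5 and 7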